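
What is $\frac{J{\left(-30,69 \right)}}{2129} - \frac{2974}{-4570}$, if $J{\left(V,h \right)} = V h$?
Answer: $- \frac{1564127}{4864765} \approx -0.32152$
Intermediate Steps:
$\frac{J{\left(-30,69 \right)}}{2129} - \frac{2974}{-4570} = \frac{\left(-30\right) 69}{2129} - \frac{2974}{-4570} = \left(-2070\right) \frac{1}{2129} - - \frac{1487}{2285} = - \frac{2070}{2129} + \frac{1487}{2285} = - \frac{1564127}{4864765}$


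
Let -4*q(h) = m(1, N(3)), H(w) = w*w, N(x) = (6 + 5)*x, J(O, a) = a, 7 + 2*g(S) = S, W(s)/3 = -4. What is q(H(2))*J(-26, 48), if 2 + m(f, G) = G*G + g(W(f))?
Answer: -12930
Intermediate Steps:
W(s) = -12 (W(s) = 3*(-4) = -12)
g(S) = -7/2 + S/2
N(x) = 11*x
H(w) = w²
m(f, G) = -23/2 + G² (m(f, G) = -2 + (G*G + (-7/2 + (½)*(-12))) = -2 + (G² + (-7/2 - 6)) = -2 + (G² - 19/2) = -2 + (-19/2 + G²) = -23/2 + G²)
q(h) = -2155/8 (q(h) = -(-23/2 + (11*3)²)/4 = -(-23/2 + 33²)/4 = -(-23/2 + 1089)/4 = -¼*2155/2 = -2155/8)
q(H(2))*J(-26, 48) = -2155/8*48 = -12930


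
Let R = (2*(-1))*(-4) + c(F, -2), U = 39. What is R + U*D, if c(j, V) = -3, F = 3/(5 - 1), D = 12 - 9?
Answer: 122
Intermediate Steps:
D = 3
F = ¾ (F = 3/4 = 3*(¼) = ¾ ≈ 0.75000)
R = 5 (R = (2*(-1))*(-4) - 3 = -2*(-4) - 3 = 8 - 3 = 5)
R + U*D = 5 + 39*3 = 5 + 117 = 122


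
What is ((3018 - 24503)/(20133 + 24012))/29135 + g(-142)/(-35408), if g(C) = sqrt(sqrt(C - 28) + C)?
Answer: -4297/257232915 - sqrt(-142 + I*sqrt(170))/35408 ≈ -3.2139e-5 - 0.0003369*I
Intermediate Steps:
g(C) = sqrt(C + sqrt(-28 + C)) (g(C) = sqrt(sqrt(-28 + C) + C) = sqrt(C + sqrt(-28 + C)))
((3018 - 24503)/(20133 + 24012))/29135 + g(-142)/(-35408) = ((3018 - 24503)/(20133 + 24012))/29135 + sqrt(-142 + sqrt(-28 - 142))/(-35408) = -21485/44145*(1/29135) + sqrt(-142 + sqrt(-170))*(-1/35408) = -21485*1/44145*(1/29135) + sqrt(-142 + I*sqrt(170))*(-1/35408) = -4297/8829*1/29135 - sqrt(-142 + I*sqrt(170))/35408 = -4297/257232915 - sqrt(-142 + I*sqrt(170))/35408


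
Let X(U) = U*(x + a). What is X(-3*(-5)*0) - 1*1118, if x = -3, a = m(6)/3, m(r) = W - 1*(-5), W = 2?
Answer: -1118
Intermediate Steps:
m(r) = 7 (m(r) = 2 - 1*(-5) = 2 + 5 = 7)
a = 7/3 ≈ 2.3333
X(U) = -2*U/3 (X(U) = U*(-3 + 7/3) = U*(-⅔) = -2*U/3)
X(-3*(-5)*0) - 1*1118 = -2*(-3*(-5))*0/3 - 1*1118 = -10*0 - 1118 = -⅔*0 - 1118 = 0 - 1118 = -1118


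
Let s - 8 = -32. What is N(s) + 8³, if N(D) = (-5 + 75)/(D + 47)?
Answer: 11846/23 ≈ 515.04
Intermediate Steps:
s = -24 (s = 8 - 32 = -24)
N(D) = 70/(47 + D)
N(s) + 8³ = 70/(47 - 24) + 8³ = 70/23 + 512 = 11846/23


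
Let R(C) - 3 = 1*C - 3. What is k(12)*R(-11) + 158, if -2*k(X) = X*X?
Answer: 950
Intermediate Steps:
R(C) = C (R(C) = 3 + (1*C - 3) = 3 + (C - 3) = 3 + (-3 + C) = C)
k(X) = -X²/2 (k(X) = -X*X/2 = -X²/2)
k(12)*R(-11) + 158 = -½*12²*(-11) + 158 = -½*144*(-11) + 158 = -72*(-11) + 158 = 792 + 158 = 950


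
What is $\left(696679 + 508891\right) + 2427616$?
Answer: $3633186$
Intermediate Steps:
$\left(696679 + 508891\right) + 2427616 = 1205570 + 2427616 = 3633186$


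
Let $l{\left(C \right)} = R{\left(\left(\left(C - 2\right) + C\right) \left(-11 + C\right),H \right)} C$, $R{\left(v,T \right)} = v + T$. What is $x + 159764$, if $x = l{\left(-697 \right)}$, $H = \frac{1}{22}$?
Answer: $- \frac{15152120801}{22} \approx -6.8873 \cdot 10^{8}$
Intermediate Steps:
$H = \frac{1}{22} \approx 0.045455$
$R{\left(v,T \right)} = T + v$
$l{\left(C \right)} = C \left(\frac{1}{22} + \left(-11 + C\right) \left(-2 + 2 C\right)\right)$ ($l{\left(C \right)} = \left(\frac{1}{22} + \left(\left(C - 2\right) + C\right) \left(-11 + C\right)\right) C = \left(\frac{1}{22} + \left(\left(-2 + C\right) + C\right) \left(-11 + C\right)\right) C = \left(\frac{1}{22} + \left(-2 + 2 C\right) \left(-11 + C\right)\right) C = \left(\frac{1}{22} + \left(-11 + C\right) \left(-2 + 2 C\right)\right) C = C \left(\frac{1}{22} + \left(-11 + C\right) \left(-2 + 2 C\right)\right)$)
$x = - \frac{15155635609}{22}$ ($x = \frac{1}{22} \left(-697\right) \left(485 - -368016 + 44 \left(-697\right)^{2}\right) = \frac{1}{22} \left(-697\right) \left(485 + 368016 + 44 \cdot 485809\right) = \frac{1}{22} \left(-697\right) \left(485 + 368016 + 21375596\right) = \frac{1}{22} \left(-697\right) 21744097 = - \frac{15155635609}{22} \approx -6.8889 \cdot 10^{8}$)
$x + 159764 = - \frac{15155635609}{22} + 159764 = - \frac{15152120801}{22}$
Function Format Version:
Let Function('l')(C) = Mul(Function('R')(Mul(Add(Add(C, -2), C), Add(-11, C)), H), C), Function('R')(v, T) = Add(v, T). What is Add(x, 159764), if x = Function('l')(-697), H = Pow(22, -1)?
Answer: Rational(-15152120801, 22) ≈ -6.8873e+8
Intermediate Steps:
H = Rational(1, 22) ≈ 0.045455
Function('R')(v, T) = Add(T, v)
Function('l')(C) = Mul(C, Add(Rational(1, 22), Mul(Add(-11, C), Add(-2, Mul(2, C))))) (Function('l')(C) = Mul(Add(Rational(1, 22), Mul(Add(Add(C, -2), C), Add(-11, C))), C) = Mul(Add(Rational(1, 22), Mul(Add(Add(-2, C), C), Add(-11, C))), C) = Mul(Add(Rational(1, 22), Mul(Add(-2, Mul(2, C)), Add(-11, C))), C) = Mul(Add(Rational(1, 22), Mul(Add(-11, C), Add(-2, Mul(2, C)))), C) = Mul(C, Add(Rational(1, 22), Mul(Add(-11, C), Add(-2, Mul(2, C))))))
x = Rational(-15155635609, 22) (x = Mul(Rational(1, 22), -697, Add(485, Mul(-528, -697), Mul(44, Pow(-697, 2)))) = Mul(Rational(1, 22), -697, Add(485, 368016, Mul(44, 485809))) = Mul(Rational(1, 22), -697, Add(485, 368016, 21375596)) = Mul(Rational(1, 22), -697, 21744097) = Rational(-15155635609, 22) ≈ -6.8889e+8)
Add(x, 159764) = Add(Rational(-15155635609, 22), 159764) = Rational(-15152120801, 22)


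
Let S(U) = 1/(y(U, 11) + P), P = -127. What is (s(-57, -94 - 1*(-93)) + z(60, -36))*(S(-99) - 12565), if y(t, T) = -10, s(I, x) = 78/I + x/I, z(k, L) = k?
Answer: -1918220086/2603 ≈ -7.3693e+5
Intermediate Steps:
S(U) = -1/137 (S(U) = 1/(-10 - 127) = 1/(-137) = -1/137)
(s(-57, -94 - 1*(-93)) + z(60, -36))*(S(-99) - 12565) = ((78 + (-94 - 1*(-93)))/(-57) + 60)*(-1/137 - 12565) = (-(78 + (-94 + 93))/57 + 60)*(-1721406/137) = (-(78 - 1)/57 + 60)*(-1721406/137) = (-1/57*77 + 60)*(-1721406/137) = (-77/57 + 60)*(-1721406/137) = (3343/57)*(-1721406/137) = -1918220086/2603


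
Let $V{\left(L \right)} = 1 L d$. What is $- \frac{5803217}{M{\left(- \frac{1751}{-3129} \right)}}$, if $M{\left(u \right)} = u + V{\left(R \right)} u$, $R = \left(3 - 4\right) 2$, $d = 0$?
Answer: $- \frac{18158265993}{1751} \approx -1.037 \cdot 10^{7}$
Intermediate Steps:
$R = -2$ ($R = \left(-1\right) 2 = -2$)
$V{\left(L \right)} = 0$ ($V{\left(L \right)} = 1 L 0 = L 0 = 0$)
$M{\left(u \right)} = u$ ($M{\left(u \right)} = u + 0 u = u + 0 = u$)
$- \frac{5803217}{M{\left(- \frac{1751}{-3129} \right)}} = - \frac{5803217}{\left(-1751\right) \frac{1}{-3129}} = - \frac{5803217}{\left(-1751\right) \left(- \frac{1}{3129}\right)} = - \frac{5803217}{\frac{1751}{3129}} = \left(-5803217\right) \frac{3129}{1751} = - \frac{18158265993}{1751}$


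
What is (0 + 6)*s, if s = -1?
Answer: -6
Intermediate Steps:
(0 + 6)*s = (0 + 6)*(-1) = 6*(-1) = -6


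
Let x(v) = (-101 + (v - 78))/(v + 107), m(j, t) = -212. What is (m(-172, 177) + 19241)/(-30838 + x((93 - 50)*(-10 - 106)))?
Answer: -92880549/150515111 ≈ -0.61708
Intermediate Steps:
x(v) = (-179 + v)/(107 + v) (x(v) = (-101 + (-78 + v))/(107 + v) = (-179 + v)/(107 + v))
(m(-172, 177) + 19241)/(-30838 + x((93 - 50)*(-10 - 106))) = (-212 + 19241)/(-30838 + (-179 + (93 - 50)*(-10 - 106))/(107 + (93 - 50)*(-10 - 106))) = 19029/(-30838 + (-179 + 43*(-116))/(107 + 43*(-116))) = 19029/(-30838 + (-179 - 4988)/(107 - 4988)) = 19029/(-30838 - 5167/(-4881)) = 19029/(-30838 - 1/4881*(-5167)) = 19029/(-30838 + 5167/4881) = 19029/(-150515111/4881) = 19029*(-4881/150515111) = -92880549/150515111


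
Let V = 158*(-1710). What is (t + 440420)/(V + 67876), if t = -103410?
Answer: -168505/101152 ≈ -1.6659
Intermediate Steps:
V = -270180
(t + 440420)/(V + 67876) = (-103410 + 440420)/(-270180 + 67876) = 337010/(-202304) = 337010*(-1/202304) = -168505/101152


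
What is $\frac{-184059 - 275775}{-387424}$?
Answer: $\frac{229917}{193712} \approx 1.1869$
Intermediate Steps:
$\frac{-184059 - 275775}{-387424} = \left(-184059 - 275775\right) \left(- \frac{1}{387424}\right) = \left(-459834\right) \left(- \frac{1}{387424}\right) = \frac{229917}{193712}$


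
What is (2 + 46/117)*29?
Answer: 8120/117 ≈ 69.402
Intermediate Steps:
(2 + 46/117)*29 = (280/117)*29 = 8120/117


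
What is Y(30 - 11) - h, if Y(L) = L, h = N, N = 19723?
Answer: -19704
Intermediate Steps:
h = 19723
Y(30 - 11) - h = (30 - 11) - 1*19723 = 19 - 19723 = -19704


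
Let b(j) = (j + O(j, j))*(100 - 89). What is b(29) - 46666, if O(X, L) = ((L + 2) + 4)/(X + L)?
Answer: -2687741/58 ≈ -46340.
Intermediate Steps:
O(X, L) = (6 + L)/(L + X) (O(X, L) = ((2 + L) + 4)/(L + X) = (6 + L)/(L + X))
b(j) = 11*j + 11*(6 + j)/(2*j) (b(j) = (j + (6 + j)/(j + j))*(100 - 89) = (j + (6 + j)/((2*j)))*11 = (j + (1/(2*j))*(6 + j))*11 = (j + (6 + j)/(2*j))*11 = 11*j + 11*(6 + j)/(2*j))
b(29) - 46666 = (11/2 + 11*29 + 33/29) - 46666 = (11/2 + 319 + 33*(1/29)) - 46666 = (11/2 + 319 + 33/29) - 46666 = 18887/58 - 46666 = -2687741/58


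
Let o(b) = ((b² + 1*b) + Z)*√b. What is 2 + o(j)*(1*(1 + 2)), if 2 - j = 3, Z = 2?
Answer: 2 + 6*I ≈ 2.0 + 6.0*I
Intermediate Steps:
j = -1 (j = 2 - 1*3 = 2 - 3 = -1)
o(b) = √b*(2 + b + b²) (o(b) = ((b² + 1*b) + 2)*√b = ((b² + b) + 2)*√b = ((b + b²) + 2)*√b = (2 + b + b²)*√b = √b*(2 + b + b²))
2 + o(j)*(1*(1 + 2)) = 2 + (√(-1)*(2 - 1 + (-1)²))*(1*(1 + 2)) = 2 + (I*(2 - 1 + 1))*(1*3) = 2 + (I*2)*3 = 2 + (2*I)*3 = 2 + 6*I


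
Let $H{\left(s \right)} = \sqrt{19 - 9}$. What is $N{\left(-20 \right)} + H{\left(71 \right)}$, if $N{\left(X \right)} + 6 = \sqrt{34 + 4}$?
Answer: $-6 + \sqrt{10} + \sqrt{38} \approx 3.3267$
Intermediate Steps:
$N{\left(X \right)} = -6 + \sqrt{38}$ ($N{\left(X \right)} = -6 + \sqrt{34 + 4} = -6 + \sqrt{38}$)
$H{\left(s \right)} = \sqrt{10}$ ($H{\left(s \right)} = \sqrt{19 - 9} = \sqrt{10}$)
$N{\left(-20 \right)} + H{\left(71 \right)} = \left(-6 + \sqrt{38}\right) + \sqrt{10} = -6 + \sqrt{10} + \sqrt{38}$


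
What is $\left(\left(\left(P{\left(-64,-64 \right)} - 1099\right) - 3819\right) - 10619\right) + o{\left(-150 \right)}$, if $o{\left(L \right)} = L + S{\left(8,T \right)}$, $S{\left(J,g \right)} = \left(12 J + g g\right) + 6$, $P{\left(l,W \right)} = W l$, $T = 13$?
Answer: $-11320$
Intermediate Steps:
$S{\left(J,g \right)} = 6 + g^{2} + 12 J$ ($S{\left(J,g \right)} = \left(12 J + g^{2}\right) + 6 = \left(g^{2} + 12 J\right) + 6 = 6 + g^{2} + 12 J$)
$o{\left(L \right)} = 271 + L$ ($o{\left(L \right)} = L + \left(6 + 13^{2} + 12 \cdot 8\right) = L + \left(6 + 169 + 96\right) = L + 271 = 271 + L$)
$\left(\left(\left(P{\left(-64,-64 \right)} - 1099\right) - 3819\right) - 10619\right) + o{\left(-150 \right)} = \left(\left(\left(\left(-64\right) \left(-64\right) - 1099\right) - 3819\right) - 10619\right) + \left(271 - 150\right) = \left(\left(\left(4096 - 1099\right) - 3819\right) - 10619\right) + 121 = \left(\left(2997 - 3819\right) - 10619\right) + 121 = \left(-822 - 10619\right) + 121 = -11441 + 121 = -11320$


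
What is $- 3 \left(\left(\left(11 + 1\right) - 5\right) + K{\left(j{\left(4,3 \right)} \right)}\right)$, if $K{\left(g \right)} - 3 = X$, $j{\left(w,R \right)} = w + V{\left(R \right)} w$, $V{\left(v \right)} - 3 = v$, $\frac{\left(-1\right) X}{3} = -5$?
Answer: $-75$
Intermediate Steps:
$X = 15$ ($X = \left(-3\right) \left(-5\right) = 15$)
$V{\left(v \right)} = 3 + v$
$j{\left(w,R \right)} = w + w \left(3 + R\right)$ ($j{\left(w,R \right)} = w + \left(3 + R\right) w = w + w \left(3 + R\right)$)
$K{\left(g \right)} = 18$ ($K{\left(g \right)} = 3 + 15 = 18$)
$- 3 \left(\left(\left(11 + 1\right) - 5\right) + K{\left(j{\left(4,3 \right)} \right)}\right) = - 3 \left(\left(\left(11 + 1\right) - 5\right) + 18\right) = - 3 \left(\left(12 - 5\right) + 18\right) = - 3 \left(7 + 18\right) = \left(-3\right) 25 = -75$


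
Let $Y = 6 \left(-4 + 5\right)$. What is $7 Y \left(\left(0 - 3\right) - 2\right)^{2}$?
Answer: $1050$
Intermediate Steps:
$Y = 6$ ($Y = 6 \cdot 1 = 6$)
$7 Y \left(\left(0 - 3\right) - 2\right)^{2} = 7 \cdot 6 \left(\left(0 - 3\right) - 2\right)^{2} = 42 \left(\left(0 - 3\right) - 2\right)^{2} = 42 \left(-3 - 2\right)^{2} = 42 \left(-5\right)^{2} = 42 \cdot 25 = 1050$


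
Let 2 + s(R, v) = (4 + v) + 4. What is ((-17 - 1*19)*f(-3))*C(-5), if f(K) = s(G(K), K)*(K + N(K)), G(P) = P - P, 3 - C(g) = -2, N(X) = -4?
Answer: 3780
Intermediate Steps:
C(g) = 5 (C(g) = 3 - 1*(-2) = 3 + 2 = 5)
G(P) = 0
s(R, v) = 6 + v (s(R, v) = -2 + ((4 + v) + 4) = -2 + (8 + v) = 6 + v)
f(K) = (-4 + K)*(6 + K) (f(K) = (6 + K)*(K - 4) = (6 + K)*(-4 + K) = (-4 + K)*(6 + K))
((-17 - 1*19)*f(-3))*C(-5) = ((-17 - 1*19)*((-4 - 3)*(6 - 3)))*5 = ((-17 - 19)*(-7*3))*5 = -36*(-21)*5 = 756*5 = 3780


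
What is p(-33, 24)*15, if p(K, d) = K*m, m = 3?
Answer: -1485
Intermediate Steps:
p(K, d) = 3*K (p(K, d) = K*3 = 3*K)
p(-33, 24)*15 = (3*(-33))*15 = -99*15 = -1485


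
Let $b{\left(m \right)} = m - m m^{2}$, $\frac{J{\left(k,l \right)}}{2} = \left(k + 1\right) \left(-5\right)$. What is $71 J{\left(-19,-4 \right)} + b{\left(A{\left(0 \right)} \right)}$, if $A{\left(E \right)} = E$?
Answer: $12780$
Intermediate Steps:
$J{\left(k,l \right)} = -10 - 10 k$ ($J{\left(k,l \right)} = 2 \left(k + 1\right) \left(-5\right) = 2 \left(1 + k\right) \left(-5\right) = 2 \left(-5 - 5 k\right) = -10 - 10 k$)
$b{\left(m \right)} = m - m^{3}$
$71 J{\left(-19,-4 \right)} + b{\left(A{\left(0 \right)} \right)} = 71 \left(-10 - -190\right) + \left(0 - 0^{3}\right) = 71 \left(-10 + 190\right) + \left(0 - 0\right) = 71 \cdot 180 + \left(0 + 0\right) = 12780 + 0 = 12780$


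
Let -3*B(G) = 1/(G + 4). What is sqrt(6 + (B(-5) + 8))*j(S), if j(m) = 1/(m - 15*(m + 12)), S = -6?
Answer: -sqrt(129)/288 ≈ -0.039437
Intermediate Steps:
B(G) = -1/(3*(4 + G)) (B(G) = -1/(3*(G + 4)) = -1/(3*(4 + G)))
j(m) = 1/(-180 - 14*m) (j(m) = 1/(m - 15*(12 + m)) = 1/(m + (-180 - 15*m)) = 1/(-180 - 14*m))
sqrt(6 + (B(-5) + 8))*j(S) = sqrt(6 + (-1/(12 + 3*(-5)) + 8))*(-1/(180 + 14*(-6))) = sqrt(6 + (-1/(12 - 15) + 8))*(-1/(180 - 84)) = sqrt(6 + (-1/(-3) + 8))*(-1/96) = sqrt(6 + (-1*(-1/3) + 8))*(-1*1/96) = sqrt(6 + (1/3 + 8))*(-1/96) = sqrt(6 + 25/3)*(-1/96) = sqrt(43/3)*(-1/96) = (sqrt(129)/3)*(-1/96) = -sqrt(129)/288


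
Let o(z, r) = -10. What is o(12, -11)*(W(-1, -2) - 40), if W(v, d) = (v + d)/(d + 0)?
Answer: 385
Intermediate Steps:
W(v, d) = (d + v)/d
o(12, -11)*(W(-1, -2) - 40) = -10*((-2 - 1)/(-2) - 40) = -10*(-½*(-3) - 40) = -10*(3/2 - 40) = -10*(-77/2) = 385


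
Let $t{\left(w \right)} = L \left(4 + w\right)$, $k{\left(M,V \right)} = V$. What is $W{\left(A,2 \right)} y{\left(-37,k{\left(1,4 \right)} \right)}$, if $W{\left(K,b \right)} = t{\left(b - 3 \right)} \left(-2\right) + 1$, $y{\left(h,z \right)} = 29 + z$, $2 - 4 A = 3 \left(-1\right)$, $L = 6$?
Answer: $-1155$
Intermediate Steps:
$t{\left(w \right)} = 24 + 6 w$ ($t{\left(w \right)} = 6 \left(4 + w\right) = 24 + 6 w$)
$A = \frac{5}{4}$ ($A = \frac{1}{2} - \frac{3 \left(-1\right)}{4} = \frac{1}{2} - - \frac{3}{4} = \frac{1}{2} + \frac{3}{4} = \frac{5}{4} \approx 1.25$)
$W{\left(K,b \right)} = -11 - 12 b$ ($W{\left(K,b \right)} = \left(24 + 6 \left(b - 3\right)\right) \left(-2\right) + 1 = \left(24 + 6 \left(-3 + b\right)\right) \left(-2\right) + 1 = \left(24 + \left(-18 + 6 b\right)\right) \left(-2\right) + 1 = \left(6 + 6 b\right) \left(-2\right) + 1 = \left(-12 - 12 b\right) + 1 = -11 - 12 b$)
$W{\left(A,2 \right)} y{\left(-37,k{\left(1,4 \right)} \right)} = \left(-11 - 24\right) \left(29 + 4\right) = \left(-11 - 24\right) 33 = \left(-35\right) 33 = -1155$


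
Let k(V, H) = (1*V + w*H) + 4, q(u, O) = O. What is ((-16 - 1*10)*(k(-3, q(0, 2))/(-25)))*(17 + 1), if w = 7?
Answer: 1404/5 ≈ 280.80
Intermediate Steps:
k(V, H) = 4 + V + 7*H (k(V, H) = (1*V + 7*H) + 4 = (V + 7*H) + 4 = 4 + V + 7*H)
((-16 - 1*10)*(k(-3, q(0, 2))/(-25)))*(17 + 1) = ((-16 - 1*10)*((4 - 3 + 7*2)/(-25)))*(17 + 1) = ((-16 - 10)*((4 - 3 + 14)*(-1/25)))*18 = -390*(-1)/25*18 = -26*(-⅗)*18 = (78/5)*18 = 1404/5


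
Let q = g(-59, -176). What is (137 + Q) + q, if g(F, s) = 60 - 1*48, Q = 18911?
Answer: 19060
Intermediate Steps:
g(F, s) = 12 (g(F, s) = 60 - 48 = 12)
q = 12
(137 + Q) + q = (137 + 18911) + 12 = 19048 + 12 = 19060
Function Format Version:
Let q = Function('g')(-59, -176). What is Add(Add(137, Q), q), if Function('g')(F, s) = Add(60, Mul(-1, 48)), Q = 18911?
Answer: 19060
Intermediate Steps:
Function('g')(F, s) = 12 (Function('g')(F, s) = Add(60, -48) = 12)
q = 12
Add(Add(137, Q), q) = Add(Add(137, 18911), 12) = Add(19048, 12) = 19060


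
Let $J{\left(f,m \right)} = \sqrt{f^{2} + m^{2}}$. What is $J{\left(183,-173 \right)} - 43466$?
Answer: $-43466 + \sqrt{63418} \approx -43214.0$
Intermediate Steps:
$J{\left(183,-173 \right)} - 43466 = \sqrt{183^{2} + \left(-173\right)^{2}} - 43466 = \sqrt{33489 + 29929} - 43466 = \sqrt{63418} - 43466 = -43466 + \sqrt{63418}$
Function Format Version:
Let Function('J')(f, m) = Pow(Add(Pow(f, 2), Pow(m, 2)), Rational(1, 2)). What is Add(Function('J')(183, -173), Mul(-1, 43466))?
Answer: Add(-43466, Pow(63418, Rational(1, 2))) ≈ -43214.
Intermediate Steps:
Add(Function('J')(183, -173), Mul(-1, 43466)) = Add(Pow(Add(Pow(183, 2), Pow(-173, 2)), Rational(1, 2)), Mul(-1, 43466)) = Add(Pow(Add(33489, 29929), Rational(1, 2)), -43466) = Add(Pow(63418, Rational(1, 2)), -43466) = Add(-43466, Pow(63418, Rational(1, 2)))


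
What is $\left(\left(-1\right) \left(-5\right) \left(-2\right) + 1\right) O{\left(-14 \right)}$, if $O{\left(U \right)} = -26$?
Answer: $234$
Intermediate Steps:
$\left(\left(-1\right) \left(-5\right) \left(-2\right) + 1\right) O{\left(-14 \right)} = \left(\left(-1\right) \left(-5\right) \left(-2\right) + 1\right) \left(-26\right) = \left(5 \left(-2\right) + 1\right) \left(-26\right) = \left(-10 + 1\right) \left(-26\right) = \left(-9\right) \left(-26\right) = 234$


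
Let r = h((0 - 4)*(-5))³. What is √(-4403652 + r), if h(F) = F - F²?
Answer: 2*I*√14818913 ≈ 7699.1*I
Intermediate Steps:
r = -54872000 (r = (((0 - 4)*(-5))*(1 - (0 - 4)*(-5)))³ = ((-4*(-5))*(1 - (-4)*(-5)))³ = (20*(1 - 1*20))³ = (20*(1 - 20))³ = (20*(-19))³ = (-380)³ = -54872000)
√(-4403652 + r) = √(-4403652 - 54872000) = √(-59275652) = 2*I*√14818913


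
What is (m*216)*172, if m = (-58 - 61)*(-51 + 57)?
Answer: -26526528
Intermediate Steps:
m = -714 (m = -119*6 = -714)
(m*216)*172 = -714*216*172 = -154224*172 = -26526528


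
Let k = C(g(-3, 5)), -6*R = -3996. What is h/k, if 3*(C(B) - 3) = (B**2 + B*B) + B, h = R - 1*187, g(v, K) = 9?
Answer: 479/60 ≈ 7.9833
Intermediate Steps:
R = 666 (R = -1/6*(-3996) = 666)
h = 479 (h = 666 - 1*187 = 666 - 187 = 479)
C(B) = 3 + B/3 + 2*B**2/3 (C(B) = 3 + ((B**2 + B*B) + B)/3 = 3 + ((B**2 + B**2) + B)/3 = 3 + (2*B**2 + B)/3 = 3 + (B + 2*B**2)/3 = 3 + (B/3 + 2*B**2/3) = 3 + B/3 + 2*B**2/3)
k = 60 (k = 3 + (1/3)*9 + (2/3)*9**2 = 3 + 3 + (2/3)*81 = 3 + 3 + 54 = 60)
h/k = 479/60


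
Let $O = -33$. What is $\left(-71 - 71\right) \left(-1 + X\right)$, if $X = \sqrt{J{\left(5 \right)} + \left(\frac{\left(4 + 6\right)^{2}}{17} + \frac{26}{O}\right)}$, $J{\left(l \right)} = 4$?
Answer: $142 - \frac{142 \sqrt{2862222}}{561} \approx -286.23$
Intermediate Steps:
$X = \frac{\sqrt{2862222}}{561}$ ($X = \sqrt{4 + \left(\frac{\left(4 + 6\right)^{2}}{17} + \frac{26}{-33}\right)} = \sqrt{4 + \left(10^{2} \cdot \frac{1}{17} + 26 \left(- \frac{1}{33}\right)\right)} = \sqrt{4 + \left(100 \cdot \frac{1}{17} - \frac{26}{33}\right)} = \sqrt{4 + \left(\frac{100}{17} - \frac{26}{33}\right)} = \sqrt{4 + \frac{2858}{561}} = \sqrt{\frac{5102}{561}} = \frac{\sqrt{2862222}}{561} \approx 3.0157$)
$\left(-71 - 71\right) \left(-1 + X\right) = \left(-71 - 71\right) \left(-1 + \frac{\sqrt{2862222}}{561}\right) = - 142 \left(-1 + \frac{\sqrt{2862222}}{561}\right) = 142 - \frac{142 \sqrt{2862222}}{561}$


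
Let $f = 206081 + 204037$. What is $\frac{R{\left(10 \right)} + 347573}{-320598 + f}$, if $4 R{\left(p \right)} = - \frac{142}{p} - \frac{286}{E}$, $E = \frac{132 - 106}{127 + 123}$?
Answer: $\frac{6937639}{1790400} \approx 3.8749$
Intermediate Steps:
$E = \frac{13}{125}$ ($E = \frac{26}{250} = 26 \cdot \frac{1}{250} = \frac{13}{125} \approx 0.104$)
$R{\left(p \right)} = - \frac{1375}{2} - \frac{71}{2 p}$ ($R{\left(p \right)} = \frac{- \frac{142}{p} - \frac{286}{\frac{13}{125}}}{4} = \frac{- \frac{142}{p} - 2750}{4} = \frac{-2750 - \frac{142}{p}}{4} = - \frac{1375}{2} - \frac{71}{2 p}$)
$f = 410118$
$\frac{R{\left(10 \right)} + 347573}{-320598 + f} = \frac{\frac{-71 - 13750}{2 \cdot 10} + 347573}{-320598 + 410118} = \frac{\frac{1}{2} \cdot \frac{1}{10} \left(-71 - 13750\right) + 347573}{89520} = \left(\frac{1}{2} \cdot \frac{1}{10} \left(-13821\right) + 347573\right) \frac{1}{89520} = \left(- \frac{13821}{20} + 347573\right) \frac{1}{89520} = \frac{6937639}{20} \cdot \frac{1}{89520} = \frac{6937639}{1790400}$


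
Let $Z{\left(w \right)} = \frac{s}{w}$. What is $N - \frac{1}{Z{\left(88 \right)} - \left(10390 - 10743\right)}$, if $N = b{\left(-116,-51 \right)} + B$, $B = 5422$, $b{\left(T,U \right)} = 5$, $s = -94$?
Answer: $\frac{84037051}{15485} \approx 5427.0$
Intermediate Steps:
$Z{\left(w \right)} = - \frac{94}{w}$
$N = 5427$ ($N = 5 + 5422 = 5427$)
$N - \frac{1}{Z{\left(88 \right)} - \left(10390 - 10743\right)} = 5427 - \frac{1}{- \frac{94}{88} - \left(10390 - 10743\right)} = 5427 - \frac{1}{\left(-94\right) \frac{1}{88} - -353} = 5427 - \frac{1}{- \frac{47}{44} + 353} = 5427 - \frac{1}{\frac{15485}{44}} = 5427 - \frac{44}{15485} = \frac{84037051}{15485}$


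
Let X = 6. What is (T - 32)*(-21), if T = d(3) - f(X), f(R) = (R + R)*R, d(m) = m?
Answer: 2121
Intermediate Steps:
f(R) = 2*R² (f(R) = (2*R)*R = 2*R²)
T = -69 (T = 3 - 2*6² = 3 - 2*36 = 3 - 1*72 = 3 - 72 = -69)
(T - 32)*(-21) = (-69 - 32)*(-21) = -101*(-21) = 2121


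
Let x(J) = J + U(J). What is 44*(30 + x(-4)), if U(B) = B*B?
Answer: 1848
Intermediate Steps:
U(B) = B**2
x(J) = J + J**2
44*(30 + x(-4)) = 44*(30 - 4*(1 - 4)) = 44*(30 - 4*(-3)) = 44*(30 + 12) = 44*42 = 1848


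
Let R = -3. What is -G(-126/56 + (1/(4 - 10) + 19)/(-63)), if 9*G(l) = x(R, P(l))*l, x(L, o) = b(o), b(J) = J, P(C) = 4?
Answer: 1927/1701 ≈ 1.1329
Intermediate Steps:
x(L, o) = o
G(l) = 4*l/9 (G(l) = (4*l)/9 = 4*l/9)
-G(-126/56 + (1/(4 - 10) + 19)/(-63)) = -4*(-126/56 + (1/(4 - 10) + 19)/(-63))/9 = -4*(-126*1/56 + (1/(-6) + 19)*(-1/63))/9 = -4*(-9/4 + (-⅙ + 19)*(-1/63))/9 = -4*(-9/4 + (113/6)*(-1/63))/9 = -4*(-9/4 - 113/378)/9 = -4*(-1927)/(9*756) = -1*(-1927/1701) = 1927/1701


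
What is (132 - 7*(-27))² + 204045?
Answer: 307086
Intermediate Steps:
(132 - 7*(-27))² + 204045 = (132 + 189)² + 204045 = 321² + 204045 = 103041 + 204045 = 307086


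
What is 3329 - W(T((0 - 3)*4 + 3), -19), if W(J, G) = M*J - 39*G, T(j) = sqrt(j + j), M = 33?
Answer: 2588 - 99*I*sqrt(2) ≈ 2588.0 - 140.01*I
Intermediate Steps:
T(j) = sqrt(2)*sqrt(j) (T(j) = sqrt(2*j) = sqrt(2)*sqrt(j))
W(J, G) = -39*G + 33*J (W(J, G) = 33*J - 39*G = -39*G + 33*J)
3329 - W(T((0 - 3)*4 + 3), -19) = 3329 - (-39*(-19) + 33*(sqrt(2)*sqrt((0 - 3)*4 + 3))) = 3329 - (741 + 33*(sqrt(2)*sqrt(-3*4 + 3))) = 3329 - (741 + 33*(sqrt(2)*sqrt(-12 + 3))) = 3329 - (741 + 33*(sqrt(2)*sqrt(-9))) = 3329 - (741 + 33*(sqrt(2)*(3*I))) = 3329 - (741 + 33*(3*I*sqrt(2))) = 3329 - (741 + 99*I*sqrt(2)) = 3329 + (-741 - 99*I*sqrt(2)) = 2588 - 99*I*sqrt(2)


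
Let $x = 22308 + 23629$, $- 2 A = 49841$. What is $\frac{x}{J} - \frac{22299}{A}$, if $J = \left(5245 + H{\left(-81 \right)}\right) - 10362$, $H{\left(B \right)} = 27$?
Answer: $- \frac{2062542197}{253690690} \approx -8.1301$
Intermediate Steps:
$A = - \frac{49841}{2}$ ($A = \left(- \frac{1}{2}\right) 49841 = - \frac{49841}{2} \approx -24921.0$)
$J = -5090$ ($J = \left(5245 + 27\right) - 10362 = 5272 - 10362 = -5090$)
$x = 45937$
$\frac{x}{J} - \frac{22299}{A} = \frac{45937}{-5090} - \frac{22299}{- \frac{49841}{2}} = 45937 \left(- \frac{1}{5090}\right) - - \frac{44598}{49841} = - \frac{45937}{5090} + \frac{44598}{49841} = - \frac{2062542197}{253690690}$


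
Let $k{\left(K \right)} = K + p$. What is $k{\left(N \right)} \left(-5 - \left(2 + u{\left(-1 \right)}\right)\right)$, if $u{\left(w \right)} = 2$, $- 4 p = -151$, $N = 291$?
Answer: $- \frac{11835}{4} \approx -2958.8$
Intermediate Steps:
$p = \frac{151}{4}$ ($p = \left(- \frac{1}{4}\right) \left(-151\right) = \frac{151}{4} \approx 37.75$)
$k{\left(K \right)} = \frac{151}{4} + K$ ($k{\left(K \right)} = K + \frac{151}{4} = \frac{151}{4} + K$)
$k{\left(N \right)} \left(-5 - \left(2 + u{\left(-1 \right)}\right)\right) = \left(\frac{151}{4} + 291\right) \left(-5 - 4\right) = \frac{1315 \left(-5 - 4\right)}{4} = \frac{1315}{4} \left(-9\right) = - \frac{11835}{4}$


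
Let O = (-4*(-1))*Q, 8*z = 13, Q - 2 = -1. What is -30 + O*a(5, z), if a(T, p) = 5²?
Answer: 70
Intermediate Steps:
Q = 1 (Q = 2 - 1 = 1)
z = 13/8 (z = (⅛)*13 = 13/8 ≈ 1.6250)
a(T, p) = 25
O = 4 (O = -4*(-1)*1 = 4*1 = 4)
-30 + O*a(5, z) = -30 + 4*25 = -30 + 100 = 70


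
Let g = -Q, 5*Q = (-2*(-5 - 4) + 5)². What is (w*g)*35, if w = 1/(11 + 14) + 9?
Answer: -836878/25 ≈ -33475.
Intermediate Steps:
Q = 529/5 (Q = (-2*(-5 - 4) + 5)²/5 = (-2*(-9) + 5)²/5 = (18 + 5)²/5 = (⅕)*23² = (⅕)*529 = 529/5 ≈ 105.80)
w = 226/25 (w = 1/25 + 9 = 226/25 ≈ 9.0400)
g = -529/5 (g = -1*529/5 = -529/5 ≈ -105.80)
(w*g)*35 = ((226/25)*(-529/5))*35 = -119554/125*35 = -836878/25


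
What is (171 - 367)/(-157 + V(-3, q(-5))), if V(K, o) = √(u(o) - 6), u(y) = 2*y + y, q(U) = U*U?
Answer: 7693/6145 + 49*√69/6145 ≈ 1.3181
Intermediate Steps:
q(U) = U²
u(y) = 3*y
V(K, o) = √(-6 + 3*o) (V(K, o) = √(3*o - 6) = √(-6 + 3*o))
(171 - 367)/(-157 + V(-3, q(-5))) = (171 - 367)/(-157 + √(-6 + 3*(-5)²)) = -196/(-157 + √(-6 + 3*25)) = -196/(-157 + √(-6 + 75)) = -196/(-157 + √69)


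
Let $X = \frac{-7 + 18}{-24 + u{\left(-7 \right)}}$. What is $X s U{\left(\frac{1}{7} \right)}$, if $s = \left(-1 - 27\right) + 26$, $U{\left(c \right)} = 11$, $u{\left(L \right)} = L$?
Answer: $\frac{242}{31} \approx 7.8064$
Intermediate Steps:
$X = - \frac{11}{31}$ ($X = \frac{-7 + 18}{-24 - 7} = \frac{11}{-31} = 11 \left(- \frac{1}{31}\right) = - \frac{11}{31} \approx -0.35484$)
$s = -2$ ($s = -28 + 26 = -2$)
$X s U{\left(\frac{1}{7} \right)} = \left(- \frac{11}{31}\right) \left(-2\right) 11 = \frac{22}{31} \cdot 11 = \frac{242}{31}$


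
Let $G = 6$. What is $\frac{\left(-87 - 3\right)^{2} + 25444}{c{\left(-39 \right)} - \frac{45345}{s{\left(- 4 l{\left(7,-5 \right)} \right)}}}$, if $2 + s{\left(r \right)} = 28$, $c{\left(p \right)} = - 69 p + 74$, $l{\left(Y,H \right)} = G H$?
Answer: $\frac{872144}{26545} \approx 32.855$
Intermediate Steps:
$l{\left(Y,H \right)} = 6 H$
$c{\left(p \right)} = 74 - 69 p$
$s{\left(r \right)} = 26$ ($s{\left(r \right)} = -2 + 28 = 26$)
$\frac{\left(-87 - 3\right)^{2} + 25444}{c{\left(-39 \right)} - \frac{45345}{s{\left(- 4 l{\left(7,-5 \right)} \right)}}} = \frac{\left(-87 - 3\right)^{2} + 25444}{\left(74 - -2691\right) - \frac{45345}{26}} = \frac{\left(-90\right)^{2} + 25444}{\left(74 + 2691\right) - \frac{45345}{26}} = \frac{8100 + 25444}{2765 - \frac{45345}{26}} = \frac{33544}{\frac{26545}{26}} = 33544 \cdot \frac{26}{26545} = \frac{872144}{26545}$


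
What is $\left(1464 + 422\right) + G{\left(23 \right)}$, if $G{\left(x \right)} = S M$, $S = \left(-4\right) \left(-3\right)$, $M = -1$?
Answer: $1874$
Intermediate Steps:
$S = 12$
$G{\left(x \right)} = -12$ ($G{\left(x \right)} = 12 \left(-1\right) = -12$)
$\left(1464 + 422\right) + G{\left(23 \right)} = \left(1464 + 422\right) - 12 = 1886 - 12 = 1874$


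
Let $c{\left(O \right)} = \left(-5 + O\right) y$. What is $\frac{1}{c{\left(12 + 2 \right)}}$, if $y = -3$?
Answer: $- \frac{1}{27} \approx -0.037037$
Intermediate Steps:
$c{\left(O \right)} = 15 - 3 O$ ($c{\left(O \right)} = \left(-5 + O\right) \left(-3\right) = 15 - 3 O$)
$\frac{1}{c{\left(12 + 2 \right)}} = \frac{1}{15 - 3 \left(12 + 2\right)} = \frac{1}{15 - 42} = \frac{1}{-27} = - \frac{1}{27}$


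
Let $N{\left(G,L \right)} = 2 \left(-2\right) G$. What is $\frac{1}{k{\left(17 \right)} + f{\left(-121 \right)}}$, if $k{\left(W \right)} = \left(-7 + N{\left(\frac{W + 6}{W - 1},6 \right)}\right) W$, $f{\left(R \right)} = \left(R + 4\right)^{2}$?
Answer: $\frac{4}{53889} \approx 7.4227 \cdot 10^{-5}$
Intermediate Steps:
$f{\left(R \right)} = \left(4 + R\right)^{2}$
$N{\left(G,L \right)} = - 4 G$
$k{\left(W \right)} = W \left(-7 - \frac{4 \left(6 + W\right)}{-1 + W}\right)$ ($k{\left(W \right)} = \left(-7 - 4 \frac{W + 6}{W - 1}\right) W = \left(-7 - 4 \frac{6 + W}{-1 + W}\right) W = \left(-7 - \frac{4 \left(6 + W\right)}{-1 + W}\right) W = W \left(-7 - \frac{4 \left(6 + W\right)}{-1 + W}\right)$)
$\frac{1}{k{\left(17 \right)} + f{\left(-121 \right)}} = \frac{1}{\left(-1\right) 17 \frac{1}{-1 + 17} \left(17 + 11 \cdot 17\right) + \left(4 - 121\right)^{2}} = \frac{1}{\left(-1\right) 17 \cdot \frac{1}{16} \left(17 + 187\right) + \left(-117\right)^{2}} = \frac{1}{\left(-1\right) 17 \cdot \frac{1}{16} \cdot 204 + 13689} = \frac{1}{- \frac{867}{4} + 13689} = \frac{1}{\frac{53889}{4}} = \frac{4}{53889}$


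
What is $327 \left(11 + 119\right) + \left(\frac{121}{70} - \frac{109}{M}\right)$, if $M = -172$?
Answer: $\frac{255924421}{6020} \approx 42512.0$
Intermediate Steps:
$327 \left(11 + 119\right) + \left(\frac{121}{70} - \frac{109}{M}\right) = 327 \left(11 + 119\right) + \left(\frac{121}{70} - \frac{109}{-172}\right) = 327 \cdot 130 + \left(121 \cdot \frac{1}{70} - - \frac{109}{172}\right) = 42510 + \left(\frac{121}{70} + \frac{109}{172}\right) = 42510 + \frac{14221}{6020} = \frac{255924421}{6020}$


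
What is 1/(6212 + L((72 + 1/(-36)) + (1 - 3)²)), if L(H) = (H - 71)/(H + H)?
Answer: 5470/33979819 ≈ 0.00016098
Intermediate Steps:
L(H) = (-71 + H)/(2*H) (L(H) = (-71 + H)/((2*H)) = (-71 + H)*(1/(2*H)) = (-71 + H)/(2*H))
1/(6212 + L((72 + 1/(-36)) + (1 - 3)²)) = 1/(6212 + (-71 + ((72 + 1/(-36)) + (1 - 3)²))/(2*((72 + 1/(-36)) + (1 - 3)²))) = 1/(6212 + (-71 + ((72 - 1/36) + (-2)²))/(2*((72 - 1/36) + (-2)²))) = 1/(6212 + (-71 + (2591/36 + 4))/(2*(2591/36 + 4))) = 1/(6212 + (-71 + 2735/36)/(2*(2735/36))) = 1/(6212 + (½)*(36/2735)*(179/36)) = 1/(6212 + 179/5470) = 1/(33979819/5470) = 5470/33979819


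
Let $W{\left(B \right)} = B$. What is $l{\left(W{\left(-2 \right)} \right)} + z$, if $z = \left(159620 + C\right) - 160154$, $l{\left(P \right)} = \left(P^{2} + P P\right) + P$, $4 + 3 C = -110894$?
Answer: $-37494$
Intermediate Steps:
$C = -36966$ ($C = - \frac{4}{3} + \frac{1}{3} \left(-110894\right) = - \frac{4}{3} - \frac{110894}{3} = -36966$)
$l{\left(P \right)} = P + 2 P^{2}$ ($l{\left(P \right)} = \left(P^{2} + P^{2}\right) + P = 2 P^{2} + P = P + 2 P^{2}$)
$z = -37500$ ($z = \left(159620 - 36966\right) - 160154 = 122654 - 160154 = -37500$)
$l{\left(W{\left(-2 \right)} \right)} + z = - 2 \left(1 + 2 \left(-2\right)\right) - 37500 = - 2 \left(1 - 4\right) - 37500 = \left(-2\right) \left(-3\right) - 37500 = 6 - 37500 = -37494$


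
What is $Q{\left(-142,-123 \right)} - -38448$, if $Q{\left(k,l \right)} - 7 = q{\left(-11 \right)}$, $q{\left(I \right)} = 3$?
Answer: $38458$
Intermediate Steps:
$Q{\left(k,l \right)} = 10$ ($Q{\left(k,l \right)} = 7 + 3 = 10$)
$Q{\left(-142,-123 \right)} - -38448 = 10 - -38448 = 10 + 38448 = 38458$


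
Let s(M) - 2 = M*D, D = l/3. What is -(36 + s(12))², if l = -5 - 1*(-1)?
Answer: -484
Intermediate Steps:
l = -4 (l = -5 + 1 = -4)
D = -4/3 ≈ -1.3333
s(M) = 2 - 4*M/3 (s(M) = 2 + M*(-4/3) = 2 - 4*M/3)
-(36 + s(12))² = -(36 + (2 - 4/3*12))² = -(36 + (2 - 16))² = -(36 - 14)² = -1*22² = -1*484 = -484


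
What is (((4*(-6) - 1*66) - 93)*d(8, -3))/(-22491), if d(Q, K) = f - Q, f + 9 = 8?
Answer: -61/833 ≈ -0.073229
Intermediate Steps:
f = -1 (f = -9 + 8 = -1)
d(Q, K) = -1 - Q
(((4*(-6) - 1*66) - 93)*d(8, -3))/(-22491) = (((4*(-6) - 1*66) - 93)*(-1 - 1*8))/(-22491) = (((-24 - 66) - 93)*(-1 - 8))*(-1/22491) = ((-90 - 93)*(-9))*(-1/22491) = -183*(-9)*(-1/22491) = 1647*(-1/22491) = -61/833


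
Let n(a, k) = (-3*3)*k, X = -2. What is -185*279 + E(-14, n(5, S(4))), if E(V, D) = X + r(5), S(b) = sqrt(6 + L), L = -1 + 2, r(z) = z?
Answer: -51612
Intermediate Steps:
L = 1
S(b) = sqrt(7) (S(b) = sqrt(6 + 1) = sqrt(7))
n(a, k) = -9*k
E(V, D) = 3 (E(V, D) = -2 + 5 = 3)
-185*279 + E(-14, n(5, S(4))) = -185*279 + 3 = -51615 + 3 = -51612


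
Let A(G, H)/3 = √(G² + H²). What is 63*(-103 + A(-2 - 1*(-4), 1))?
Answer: -6489 + 189*√5 ≈ -6066.4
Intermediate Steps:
A(G, H) = 3*√(G² + H²)
63*(-103 + A(-2 - 1*(-4), 1)) = 63*(-103 + 3*√((-2 - 1*(-4))² + 1²)) = 63*(-103 + 3*√((-2 + 4)² + 1)) = 63*(-103 + 3*√(2² + 1)) = 63*(-103 + 3*√(4 + 1)) = 63*(-103 + 3*√5) = -6489 + 189*√5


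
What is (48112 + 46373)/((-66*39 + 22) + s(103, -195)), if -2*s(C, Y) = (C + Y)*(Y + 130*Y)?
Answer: -94485/1177622 ≈ -0.080234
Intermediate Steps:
s(C, Y) = -131*Y*(C + Y)/2 (s(C, Y) = -(C + Y)*(Y + 130*Y)/2 = -(C + Y)*131*Y/2 = -131*Y*(C + Y)/2)
(48112 + 46373)/((-66*39 + 22) + s(103, -195)) = (48112 + 46373)/((-66*39 + 22) - 131/2*(-195)*(103 - 195)) = 94485/((-2574 + 22) - 131/2*(-195)*(-92)) = 94485/(-2552 - 1175070) = 94485/(-1177622) = 94485*(-1/1177622) = -94485/1177622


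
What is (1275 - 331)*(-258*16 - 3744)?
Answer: -7431168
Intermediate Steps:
(1275 - 331)*(-258*16 - 3744) = 944*(-4128 - 3744) = 944*(-7872) = -7431168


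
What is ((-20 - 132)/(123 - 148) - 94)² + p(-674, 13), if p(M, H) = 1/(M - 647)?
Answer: 6382019859/825625 ≈ 7729.9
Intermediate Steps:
p(M, H) = 1/(-647 + M)
((-20 - 132)/(123 - 148) - 94)² + p(-674, 13) = ((-20 - 132)/(123 - 148) - 94)² + 1/(-647 - 674) = (-152/(-25) - 94)² + 1/(-1321) = (-152*(-1/25) - 94)² - 1/1321 = (152/25 - 94)² - 1/1321 = (-2198/25)² - 1/1321 = 4831204/625 - 1/1321 = 6382019859/825625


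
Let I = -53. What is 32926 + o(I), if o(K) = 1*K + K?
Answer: 32820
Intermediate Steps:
o(K) = 2*K (o(K) = K + K = 2*K)
32926 + o(I) = 32926 + 2*(-53) = 32926 - 106 = 32820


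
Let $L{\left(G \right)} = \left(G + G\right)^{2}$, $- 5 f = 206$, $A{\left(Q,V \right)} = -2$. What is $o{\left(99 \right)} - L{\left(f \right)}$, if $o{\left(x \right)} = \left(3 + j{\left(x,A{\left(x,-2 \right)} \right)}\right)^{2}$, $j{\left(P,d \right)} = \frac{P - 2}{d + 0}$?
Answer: $- \frac{471951}{100} \approx -4719.5$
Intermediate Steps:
$j{\left(P,d \right)} = \frac{-2 + P}{d}$
$f = - \frac{206}{5}$ ($f = \left(- \frac{1}{5}\right) 206 = - \frac{206}{5} \approx -41.2$)
$o{\left(x \right)} = \left(4 - \frac{x}{2}\right)^{2}$ ($o{\left(x \right)} = \left(3 + \frac{-2 + x}{-2}\right)^{2} = \left(3 - \frac{-2 + x}{2}\right)^{2} = \left(3 - \left(-1 + \frac{x}{2}\right)\right)^{2} = \left(4 - \frac{x}{2}\right)^{2}$)
$L{\left(G \right)} = 4 G^{2}$ ($L{\left(G \right)} = \left(2 G\right)^{2} = 4 G^{2}$)
$o{\left(99 \right)} - L{\left(f \right)} = \frac{\left(8 - 99\right)^{2}}{4} - 4 \left(- \frac{206}{5}\right)^{2} = \frac{\left(8 - 99\right)^{2}}{4} - 4 \cdot \frac{42436}{25} = \frac{\left(-91\right)^{2}}{4} - \frac{169744}{25} = \frac{1}{4} \cdot 8281 - \frac{169744}{25} = \frac{8281}{4} - \frac{169744}{25} = - \frac{471951}{100}$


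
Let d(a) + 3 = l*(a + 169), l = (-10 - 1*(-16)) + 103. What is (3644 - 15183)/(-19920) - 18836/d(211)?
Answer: 1237321/9940080 ≈ 0.12448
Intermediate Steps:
l = 109 (l = (-10 + 16) + 103 = 6 + 103 = 109)
d(a) = 18418 + 109*a (d(a) = -3 + 109*(a + 169) = -3 + 109*(169 + a) = -3 + (18421 + 109*a) = 18418 + 109*a)
(3644 - 15183)/(-19920) - 18836/d(211) = (3644 - 15183)/(-19920) - 18836/(18418 + 109*211) = -11539*(-1/19920) - 18836/(18418 + 22999) = 11539/19920 - 18836/41417 = 1237321/9940080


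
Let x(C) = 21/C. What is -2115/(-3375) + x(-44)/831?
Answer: 572311/914100 ≈ 0.62609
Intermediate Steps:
-2115/(-3375) + x(-44)/831 = -2115/(-3375) + (21/(-44))/831 = -2115*(-1/3375) + (21*(-1/44))*(1/831) = 47/75 - 21/44*1/831 = 47/75 - 7/12188 = 572311/914100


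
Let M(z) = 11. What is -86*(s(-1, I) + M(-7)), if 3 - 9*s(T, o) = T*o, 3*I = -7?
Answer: -25714/27 ≈ -952.37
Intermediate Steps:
I = -7/3 (I = (1/3)*(-7) = -7/3 ≈ -2.3333)
s(T, o) = 1/3 - T*o/9
-86*(s(-1, I) + M(-7)) = -86*((1/3 - 1/9*(-1)*(-7/3)) + 11) = -86*((1/3 - 7/27) + 11) = -86*(2/27 + 11) = -86*299/27 = -25714/27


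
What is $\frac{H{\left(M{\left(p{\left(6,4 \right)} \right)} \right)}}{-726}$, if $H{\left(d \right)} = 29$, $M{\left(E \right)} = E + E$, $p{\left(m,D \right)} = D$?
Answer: $- \frac{29}{726} \approx -0.039945$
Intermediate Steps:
$M{\left(E \right)} = 2 E$
$\frac{H{\left(M{\left(p{\left(6,4 \right)} \right)} \right)}}{-726} = \frac{29}{-726} = 29 \left(- \frac{1}{726}\right) = - \frac{29}{726}$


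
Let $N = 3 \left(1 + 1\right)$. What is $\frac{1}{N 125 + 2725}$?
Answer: $\frac{1}{3475} \approx 0.00028777$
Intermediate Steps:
$N = 6$ ($N = 3 \cdot 2 = 6$)
$\frac{1}{N 125 + 2725} = \frac{1}{6 \cdot 125 + 2725} = \frac{1}{750 + 2725} = \frac{1}{3475}$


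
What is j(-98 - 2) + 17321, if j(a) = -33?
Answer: 17288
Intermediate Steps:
j(-98 - 2) + 17321 = -33 + 17321 = 17288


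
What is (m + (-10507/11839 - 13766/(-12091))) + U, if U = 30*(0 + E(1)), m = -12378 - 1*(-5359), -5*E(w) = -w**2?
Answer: -1003842397000/143145349 ≈ -7012.8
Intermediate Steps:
E(w) = w**2/5 (E(w) = -(-1)*w**2/5 = w**2/5)
m = -7019 (m = -12378 + 5359 = -7019)
U = 6 (U = 30*(0 + (1/5)*1**2) = 30*(0 + (1/5)*1) = 30*(0 + 1/5) = 30*(1/5) = 6)
(m + (-10507/11839 - 13766/(-12091))) + U = (-7019 + (-10507/11839 - 13766/(-12091))) + 6 = (-7019 + (-10507*1/11839 - 13766*(-1/12091))) + 6 = (-7019 + (-10507/11839 + 13766/12091)) + 6 = (-7019 + 35935537/143145349) + 6 = -1004701269094/143145349 + 6 = -1003842397000/143145349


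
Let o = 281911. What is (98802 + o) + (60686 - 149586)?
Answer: 291813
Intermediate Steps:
(98802 + o) + (60686 - 149586) = (98802 + 281911) + (60686 - 149586) = 380713 - 88900 = 291813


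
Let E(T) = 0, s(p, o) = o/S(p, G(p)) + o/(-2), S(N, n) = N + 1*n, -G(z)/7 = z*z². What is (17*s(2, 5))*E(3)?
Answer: 0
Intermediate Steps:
G(z) = -7*z³ (G(z) = -7*z*z² = -7*z³)
S(N, n) = N + n
s(p, o) = -o/2 + o/(p - 7*p³) (s(p, o) = o/(p - 7*p³) + o/(-2) = o/(p - 7*p³) + o*(-½) = o/(p - 7*p³) - o/2 = -o/2 + o/(p - 7*p³))
(17*s(2, 5))*E(3) = (17*((½)*5*(-2 + 2 - 7*2³)/(2*(-1 + 7*2²))))*0 = (17*((½)*5*(½)*(-2 + 2 - 7*8)/(-1 + 7*4)))*0 = (17*((½)*5*(½)*(-2 + 2 - 56)/(-1 + 28)))*0 = (17*((½)*5*(½)*(-56)/27))*0 = (17*((½)*5*(½)*(1/27)*(-56)))*0 = (17*(-70/27))*0 = -1190/27*0 = 0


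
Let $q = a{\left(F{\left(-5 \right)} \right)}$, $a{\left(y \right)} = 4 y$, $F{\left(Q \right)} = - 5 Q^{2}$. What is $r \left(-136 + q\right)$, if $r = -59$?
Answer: $37524$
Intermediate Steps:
$q = -500$ ($q = 4 \left(- 5 \left(-5\right)^{2}\right) = 4 \left(\left(-5\right) 25\right) = 4 \left(-125\right) = -500$)
$r \left(-136 + q\right) = - 59 \left(-136 - 500\right) = \left(-59\right) \left(-636\right) = 37524$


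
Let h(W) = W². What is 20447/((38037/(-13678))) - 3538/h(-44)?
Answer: -270791783341/36819816 ≈ -7354.5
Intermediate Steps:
20447/((38037/(-13678))) - 3538/h(-44) = 20447/((38037/(-13678))) - 3538/((-44)²) = 20447/((38037*(-1/13678))) - 3538/1936 = 20447/(-38037/13678) - 3538*1/1936 = 20447*(-13678/38037) - 1769/968 = -279674066/38037 - 1769/968 = -270791783341/36819816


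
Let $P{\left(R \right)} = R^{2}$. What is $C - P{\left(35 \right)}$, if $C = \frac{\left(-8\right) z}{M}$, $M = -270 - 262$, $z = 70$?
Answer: $- \frac{23255}{19} \approx -1223.9$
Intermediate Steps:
$M = -532$
$C = \frac{20}{19}$ ($C = \frac{\left(-8\right) 70}{-532} = \left(-560\right) \left(- \frac{1}{532}\right) = \frac{20}{19} \approx 1.0526$)
$C - P{\left(35 \right)} = \frac{20}{19} - 35^{2} = \frac{20}{19} - 1225 = - \frac{23255}{19}$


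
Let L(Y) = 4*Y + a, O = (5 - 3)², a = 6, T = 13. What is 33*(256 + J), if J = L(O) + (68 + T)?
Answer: 11847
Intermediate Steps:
O = 4 (O = 2² = 4)
L(Y) = 6 + 4*Y (L(Y) = 4*Y + 6 = 6 + 4*Y)
J = 103 (J = (6 + 4*4) + (68 + 13) = (6 + 16) + 81 = 22 + 81 = 103)
33*(256 + J) = 33*(256 + 103) = 33*359 = 11847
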